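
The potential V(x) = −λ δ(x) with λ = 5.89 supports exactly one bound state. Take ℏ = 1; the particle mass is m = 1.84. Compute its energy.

The bound state is ψ(x) = √κ e^{−κ|x|}. The derivative jump ψ'(0⁺) − ψ'(0⁻) = −(2mλ/ℏ²)ψ(0) fixes κ = mλ/ℏ² = 10.84.
Then E = −ℏ²κ²/(2m) = −mλ²/(2ℏ²) = -31.92.

E = -31.9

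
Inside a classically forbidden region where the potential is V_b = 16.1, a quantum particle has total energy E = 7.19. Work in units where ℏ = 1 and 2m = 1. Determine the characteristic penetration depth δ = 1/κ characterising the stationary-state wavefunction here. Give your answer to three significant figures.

δ = 0.335

Since E < V_b the TISE in this region is ψ'' = κ²ψ with κ = √(2m(V_b − E))/ℏ.
κ = √(2 × 0.5 × 8.91) = 2.985. The penetration depth is δ = 1/κ = 0.335.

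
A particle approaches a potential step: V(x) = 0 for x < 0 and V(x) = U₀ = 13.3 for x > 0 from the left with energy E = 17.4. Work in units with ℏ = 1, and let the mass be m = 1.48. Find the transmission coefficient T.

T = 0.880

The wavenumbers are k₁ = √(2mE)/ℏ = 7.177 on the left and k₂ = √(2m(E − U₀))/ℏ = 3.484 on the right.
Continuity of ψ and ψ′ at the step yields the reflection amplitude r = (k₁ − k₂)/(k₁ + k₂) = 0.3464; thus R = |r|² = 0.1200, T = 0.8800.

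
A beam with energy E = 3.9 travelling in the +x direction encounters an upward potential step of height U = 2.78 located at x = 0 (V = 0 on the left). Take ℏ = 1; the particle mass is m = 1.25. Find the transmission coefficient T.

The wavenumbers are k₁ = √(2mE)/ℏ = 3.122 on the left and k₂ = √(2m(E − U))/ℏ = 1.673 on the right.
Matching ψ and ψ′ at x = 0 gives r = (k₁ − k₂)/(k₁ + k₂), so R = r² = 0.09131 and T = 1 − R = 0.9087.

T = 0.909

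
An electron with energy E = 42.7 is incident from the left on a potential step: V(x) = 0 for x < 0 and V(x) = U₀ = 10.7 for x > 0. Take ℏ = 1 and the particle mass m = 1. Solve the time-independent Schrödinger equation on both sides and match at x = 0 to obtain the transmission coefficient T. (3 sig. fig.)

On each side the TISE gives plane waves with k = √(2m(E − V))/ℏ: k₁ = √(2·1·42.7) = 9.241, k₂ = √(2·1·32) = 8.000.
Matching ψ and ψ′ at x = 0 gives r = (k₁ − k₂)/(k₁ + k₂), so R = r² = 0.005183 and T = 1 − R = 0.9948.

T = 0.995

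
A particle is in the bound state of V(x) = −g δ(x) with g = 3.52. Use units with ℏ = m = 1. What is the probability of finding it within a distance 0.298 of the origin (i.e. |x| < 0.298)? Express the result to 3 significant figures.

The normalised bound state is ψ = √κ e^{−κ|x|} with κ = mg/ℏ² = 3.520.
P(|x| < d) = ∫_{−d}^{d} κ e^{−2κ|x|} dx = 1 − e^{−2κd} = 1 − e^{−2.098} = 0.8773.

P = 0.877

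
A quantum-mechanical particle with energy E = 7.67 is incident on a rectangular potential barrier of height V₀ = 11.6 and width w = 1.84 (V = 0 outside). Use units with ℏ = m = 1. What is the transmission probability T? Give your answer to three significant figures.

T = 0.000118

E < V₀: inside the barrier ψ ∝ e^{±κx} with κ = √(2m(V₀ − E))/ℏ = 2.804.
κw = 5.159, sinh(κw) = 86.95.
Matching ψ, ψ′ at both faces gives T = [1 + V₀² sinh²(κw) / (4E(V₀ − E))]⁻¹ = 1/8439 = 0.000118.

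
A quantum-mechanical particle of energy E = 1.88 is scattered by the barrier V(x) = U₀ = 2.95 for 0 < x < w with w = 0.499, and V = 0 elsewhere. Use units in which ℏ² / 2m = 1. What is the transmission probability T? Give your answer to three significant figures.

T = 0.761

Since E < U₀ the interior solution is evanescent with decay constant κ = √(2m(U₀ − E))/ℏ = 1.034.
κw = 0.5162, sinh(κw) = 0.5394.
The exact tunnelling result is T⁻¹ = 1 + U₀² sinh²(κw) / [4E(U₀ − E)] = 1.315, so T = 0.761.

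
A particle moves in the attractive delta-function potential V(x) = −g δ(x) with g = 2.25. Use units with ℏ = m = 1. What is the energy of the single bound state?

For x ≠ 0 the bound state is ψ ∝ e^{−κ|x|}; integrating the TISE across the delta gives the cusp condition 2κ = 2mg/ℏ², so κ = 2.250.
Then E = −ℏ²κ²/(2m) = −mg²/(2ℏ²) = -2.531.

E = -2.53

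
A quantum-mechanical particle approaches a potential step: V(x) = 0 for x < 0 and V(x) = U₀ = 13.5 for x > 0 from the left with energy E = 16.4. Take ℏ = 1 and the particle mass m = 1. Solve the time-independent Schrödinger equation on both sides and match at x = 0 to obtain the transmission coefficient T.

The wavenumbers are k₁ = √(2mE)/ℏ = 5.727 on the left and k₂ = √(2m(E − U₀))/ℏ = 2.408 on the right.
Continuity of ψ and ψ′ at the step yields the reflection amplitude r = (k₁ − k₂)/(k₁ + k₂) = 0.4079; thus R = |r|² = 0.1664, T = 0.8336.

T = 0.834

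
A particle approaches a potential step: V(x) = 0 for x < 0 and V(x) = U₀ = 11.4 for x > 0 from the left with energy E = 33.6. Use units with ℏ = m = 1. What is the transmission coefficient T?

T = 0.989

On each side the TISE gives plane waves with k = √(2m(E − V))/ℏ: k₁ = √(2·1·33.6) = 8.198, k₂ = √(2·1·22.2) = 6.663.
Matching ψ and ψ′ at x = 0 gives r = (k₁ − k₂)/(k₁ + k₂), so R = r² = 0.01066 and T = 1 − R = 0.9893.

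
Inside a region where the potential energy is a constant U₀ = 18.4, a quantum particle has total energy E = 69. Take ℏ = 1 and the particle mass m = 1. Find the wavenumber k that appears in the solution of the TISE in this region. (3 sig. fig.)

k = 10.1

With E > U₀ the solution is oscillatory, ψ ∝ e^{±ikx} with k = √(2m(E − U₀))/ℏ.
k = √(2 × 1 × 50.6) = 10.06.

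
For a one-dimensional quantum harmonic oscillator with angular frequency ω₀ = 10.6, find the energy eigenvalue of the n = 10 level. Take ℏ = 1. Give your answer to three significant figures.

Using E_n = (n + ½)ℏω₀: E_10 = 10.5 × 10.6 = 111.3.

E = 111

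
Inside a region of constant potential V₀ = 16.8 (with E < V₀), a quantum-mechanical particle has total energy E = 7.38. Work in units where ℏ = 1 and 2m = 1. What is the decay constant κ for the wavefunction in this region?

κ = 3.07

Since E < V₀ the TISE in this region is ψ'' = κ²ψ with κ = √(2m(V₀ − E))/ℏ.
κ = √(2 × 0.5 × 9.42) = 3.069.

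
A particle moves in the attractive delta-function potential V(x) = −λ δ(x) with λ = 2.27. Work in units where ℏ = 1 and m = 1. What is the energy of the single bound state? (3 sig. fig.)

For x ≠ 0 the bound state is ψ ∝ e^{−κ|x|}; integrating the TISE across the delta gives the cusp condition 2κ = 2mλ/ℏ², so κ = 2.270.
Then E = −ℏ²κ²/(2m) = −mλ²/(2ℏ²) = -2.576.

E = -2.58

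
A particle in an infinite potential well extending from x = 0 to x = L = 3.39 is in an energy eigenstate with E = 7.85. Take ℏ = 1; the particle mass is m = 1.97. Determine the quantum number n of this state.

For an infinite well E_n = n²π²ℏ²/(2mL²), so n = (L/πℏ)√(2mE).
n = (3.39/π) × √(2 × 1.97 × 7.85) = 6.001 → n = 6.

n = 6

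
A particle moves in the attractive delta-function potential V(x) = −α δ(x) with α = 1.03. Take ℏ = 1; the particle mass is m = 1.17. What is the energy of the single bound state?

The bound state is ψ(x) = √κ e^{−κ|x|}. The derivative jump ψ'(0⁺) − ψ'(0⁻) = −(2mα/ℏ²)ψ(0) fixes κ = mα/ℏ² = 1.205.
Then E = −ℏ²κ²/(2m) = −mα²/(2ℏ²) = -0.6206.

E = -0.621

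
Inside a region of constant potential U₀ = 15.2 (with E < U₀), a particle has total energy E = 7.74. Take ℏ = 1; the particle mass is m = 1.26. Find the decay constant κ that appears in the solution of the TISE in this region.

κ = 4.34

Since E < U₀ the TISE in this region is ψ'' = κ²ψ with κ = √(2m(U₀ − E))/ℏ.
κ = √(2 × 1.26 × 7.46) = 4.336.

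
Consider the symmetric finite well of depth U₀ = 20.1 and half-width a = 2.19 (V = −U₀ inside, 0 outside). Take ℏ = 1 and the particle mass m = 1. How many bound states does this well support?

N = 9

Define the well-strength parameter z₀ = (a/ℏ)√(2mU₀) = 2.19 × √(2·1·20.1) = 13.89.
A new bound state (alternating even/odd) appears each time z₀ passes a multiple of π/2, so N = ⌊2z₀/π⌋ + 1 = ⌊8.840⌋ + 1 = 9.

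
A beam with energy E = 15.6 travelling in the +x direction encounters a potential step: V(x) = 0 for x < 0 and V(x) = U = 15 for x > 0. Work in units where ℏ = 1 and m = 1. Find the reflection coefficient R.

R = 0.452

On each side the TISE gives plane waves with k = √(2m(E − V))/ℏ: k₁ = √(2·1·15.6) = 5.586, k₂ = √(2·1·0.6) = 1.095.
Matching ψ and ψ′ at x = 0 gives r = (k₁ − k₂)/(k₁ + k₂), so R = r² = 0.4517 and T = 1 − R = 0.5483.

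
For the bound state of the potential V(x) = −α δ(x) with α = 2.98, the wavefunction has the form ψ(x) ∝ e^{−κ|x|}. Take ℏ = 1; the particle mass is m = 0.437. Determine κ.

Integrating the TISE across x = 0 gives the cusp condition ψ'(0⁺) − ψ'(0⁻) = −(2mα/ℏ²)ψ(0).
With ψ ∝ e^{−κ|x|} this yields −2κ = −2mα/ℏ², so κ = mα/ℏ² = 1.302.

κ = 1.30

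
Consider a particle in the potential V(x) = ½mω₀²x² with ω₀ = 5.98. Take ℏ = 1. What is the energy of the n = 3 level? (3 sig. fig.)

Using E_n = (n + ½)ℏω₀: E_3 = 3.5 × 5.98 = 20.93.

E = 20.9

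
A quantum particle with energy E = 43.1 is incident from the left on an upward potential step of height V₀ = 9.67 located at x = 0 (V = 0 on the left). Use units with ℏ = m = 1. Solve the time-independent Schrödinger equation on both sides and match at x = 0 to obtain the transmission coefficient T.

T = 0.996

The wavenumbers are k₁ = √(2mE)/ℏ = 9.284 on the left and k₂ = √(2m(E − V₀))/ℏ = 8.177 on the right.
Matching ψ and ψ′ at x = 0 gives r = (k₁ − k₂)/(k₁ + k₂), so R = r² = 0.004024 and T = 1 − R = 0.9960.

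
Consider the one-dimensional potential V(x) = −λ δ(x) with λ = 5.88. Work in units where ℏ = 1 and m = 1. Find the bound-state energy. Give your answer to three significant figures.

E = -17.3

The bound state is ψ(x) = √κ e^{−κ|x|}. The derivative jump ψ'(0⁺) − ψ'(0⁻) = −(2mλ/ℏ²)ψ(0) fixes κ = mλ/ℏ² = 5.880.
Then E = −ℏ²κ²/(2m) = −mλ²/(2ℏ²) = -17.29.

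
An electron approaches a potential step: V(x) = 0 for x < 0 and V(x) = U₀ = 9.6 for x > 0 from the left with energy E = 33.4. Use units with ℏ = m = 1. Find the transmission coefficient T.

The wavenumbers are k₁ = √(2mE)/ℏ = 8.173 on the left and k₂ = √(2m(E − U₀))/ℏ = 6.899 on the right.
Matching ψ and ψ′ at x = 0 gives r = (k₁ − k₂)/(k₁ + k₂), so R = r² = 0.007143 and T = 1 − R = 0.9929.

T = 0.993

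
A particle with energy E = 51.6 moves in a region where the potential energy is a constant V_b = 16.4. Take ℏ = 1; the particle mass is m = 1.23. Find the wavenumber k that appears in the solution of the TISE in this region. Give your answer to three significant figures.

k = 9.31

With E > V_b the solution is oscillatory, ψ ∝ e^{±ikx} with k = √(2m(E − V_b))/ℏ.
k = √(2 × 1.23 × 35.2) = 9.305.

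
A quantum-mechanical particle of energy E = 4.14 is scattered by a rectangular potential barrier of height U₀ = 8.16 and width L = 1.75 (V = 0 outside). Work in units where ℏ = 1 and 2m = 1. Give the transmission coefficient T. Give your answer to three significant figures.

E < U₀: inside the barrier ψ ∝ e^{±κx} with κ = √(2m(U₀ − E))/ℏ = 2.005.
κL = 3.509, sinh(κL) = 16.69.
The exact tunnelling result is T⁻¹ = 1 + U₀² sinh²(κL) / [4E(U₀ − E)] = 279.6, so T = 0.00358.

T = 0.00358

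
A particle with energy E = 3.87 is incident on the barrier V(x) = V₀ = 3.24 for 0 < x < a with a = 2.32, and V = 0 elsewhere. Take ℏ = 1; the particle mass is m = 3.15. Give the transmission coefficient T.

Above the barrier the interior wavenumber is k₂ = √(2m(E − V₀))/ℏ = 1.992, giving phase k₂a = 4.622.
Matching at both interfaces gives T⁻¹ = 1 + V₀² sin²(k₂a) / [4E(E − V₀)] = 2.068, hence T = 0.484.

T = 0.484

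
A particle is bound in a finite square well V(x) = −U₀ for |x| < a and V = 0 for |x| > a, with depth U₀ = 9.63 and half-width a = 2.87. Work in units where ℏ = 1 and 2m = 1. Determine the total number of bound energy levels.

Define the well-strength parameter z₀ = (a/ℏ)√(2mU₀) = 2.87 × √(2·0.5·9.63) = 8.906.
A new bound state (alternating even/odd) appears each time z₀ passes a multiple of π/2, so N = ⌊2z₀/π⌋ + 1 = ⌊5.670⌋ + 1 = 6.

N = 6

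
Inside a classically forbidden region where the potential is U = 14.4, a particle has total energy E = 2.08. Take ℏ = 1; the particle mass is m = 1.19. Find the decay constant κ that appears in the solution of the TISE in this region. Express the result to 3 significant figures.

κ = 5.41

Since E < U the TISE in this region is ψ'' = κ²ψ with κ = √(2m(U − E))/ℏ.
κ = √(2 × 1.19 × 12.32) = 5.415.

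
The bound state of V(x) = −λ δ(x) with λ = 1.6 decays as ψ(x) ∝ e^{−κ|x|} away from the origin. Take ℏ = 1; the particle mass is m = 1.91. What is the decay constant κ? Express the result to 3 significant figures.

Integrating the TISE across x = 0 gives the cusp condition ψ'(0⁺) − ψ'(0⁻) = −(2mλ/ℏ²)ψ(0).
With ψ ∝ e^{−κ|x|} this yields −2κ = −2mλ/ℏ², so κ = mλ/ℏ² = 3.056.

κ = 3.06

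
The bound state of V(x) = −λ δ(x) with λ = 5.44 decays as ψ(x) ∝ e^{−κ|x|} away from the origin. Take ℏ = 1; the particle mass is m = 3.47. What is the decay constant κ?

κ = 18.9

Integrate −(ℏ²/2m)ψ'' − λδ(x)ψ = Eψ from −ε to +ε: the ψ'' term gives ψ'(0⁺) − ψ'(0⁻) and the δ term gives −(2mλ/ℏ²)ψ(0).
With ψ ∝ e^{−κ|x|} this yields −2κ = −2mλ/ℏ², so κ = mλ/ℏ² = 18.88.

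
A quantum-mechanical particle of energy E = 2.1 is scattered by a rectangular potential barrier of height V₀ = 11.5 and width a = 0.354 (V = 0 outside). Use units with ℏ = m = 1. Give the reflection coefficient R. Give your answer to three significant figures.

E < V₀: inside the barrier ψ ∝ e^{±κx} with κ = √(2m(V₀ − E))/ℏ = 4.336.
κa = 1.535, sinh(κa) = 2.213.
The exact tunnelling result is T⁻¹ = 1 + V₀² sinh²(κa) / [4E(V₀ − E)] = 9.200, so T = 0.109.
R = 1 − T = 0.891.

R = 0.891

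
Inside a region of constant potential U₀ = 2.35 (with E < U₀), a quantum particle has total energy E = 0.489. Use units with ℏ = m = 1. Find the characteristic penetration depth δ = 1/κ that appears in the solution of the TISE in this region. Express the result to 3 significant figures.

Since E < U₀ the TISE in this region is ψ'' = κ²ψ with κ = √(2m(U₀ − E))/ℏ.
κ = √(2 × 1 × 1.861) = 1.929. The penetration depth is δ = 1/κ = 0.518.

δ = 0.518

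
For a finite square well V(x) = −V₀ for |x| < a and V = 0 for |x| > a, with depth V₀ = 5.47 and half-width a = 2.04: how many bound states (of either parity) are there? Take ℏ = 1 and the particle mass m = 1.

Define the well-strength parameter z₀ = (a/ℏ)√(2mV₀) = 2.04 × √(2·1·5.47) = 6.747.
A new bound state (alternating even/odd) appears each time z₀ passes a multiple of π/2, so N = ⌊2z₀/π⌋ + 1 = ⌊4.296⌋ + 1 = 5.

N = 5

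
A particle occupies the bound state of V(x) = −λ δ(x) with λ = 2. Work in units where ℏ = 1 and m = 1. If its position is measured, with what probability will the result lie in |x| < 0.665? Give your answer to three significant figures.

P = 0.930

The normalised bound state is ψ = √κ e^{−κ|x|} with κ = mλ/ℏ² = 2.000.
P(|x| < d) = ∫_{−d}^{d} κ e^{−2κ|x|} dx = 1 − e^{−2κd} = 1 − e^{−2.660} = 0.9301.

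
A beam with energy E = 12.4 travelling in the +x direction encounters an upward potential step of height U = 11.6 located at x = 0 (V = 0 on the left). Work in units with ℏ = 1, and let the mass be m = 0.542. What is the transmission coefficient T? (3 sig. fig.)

T = 0.646

On each side the TISE gives plane waves with k = √(2m(E − V))/ℏ: k₁ = √(2·0.542·12.4) = 3.666, k₂ = √(2·0.542·0.8) = 0.9312.
Continuity of ψ and ψ′ at the step yields the reflection amplitude r = (k₁ − k₂)/(k₁ + k₂) = 0.5949; thus R = |r|² = 0.3539, T = 0.6461.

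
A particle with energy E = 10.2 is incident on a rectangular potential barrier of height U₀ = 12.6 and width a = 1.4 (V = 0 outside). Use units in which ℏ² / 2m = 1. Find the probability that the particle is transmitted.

T = 0.0320

Since E < U₀ the interior solution is evanescent with decay constant κ = √(2m(U₀ − E))/ℏ = 1.549.
κa = 2.169, sinh(κa) = 4.317.
Matching ψ, ψ′ at both faces gives T = [1 + U₀² sinh²(κa) / (4E(U₀ − E))]⁻¹ = 1/31.22 = 0.0320.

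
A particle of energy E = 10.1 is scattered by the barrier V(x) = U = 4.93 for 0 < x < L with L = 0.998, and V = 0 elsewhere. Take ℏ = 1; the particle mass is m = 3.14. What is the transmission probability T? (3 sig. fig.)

T = 0.965

E > U: inside the barrier k₂ = √(2m(E − U))/ℏ = 5.698, k₂L = 5.687.
Matching at both interfaces gives T⁻¹ = 1 + U² sin²(k₂L) / [4E(E − U)] = 1.037, hence T = 0.965.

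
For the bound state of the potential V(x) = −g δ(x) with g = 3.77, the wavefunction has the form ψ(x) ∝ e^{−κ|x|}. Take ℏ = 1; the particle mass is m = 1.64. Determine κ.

κ = 6.18

Integrate −(ℏ²/2m)ψ'' − gδ(x)ψ = Eψ from −ε to +ε: the ψ'' term gives ψ'(0⁺) − ψ'(0⁻) and the δ term gives −(2mg/ℏ²)ψ(0).
With ψ ∝ e^{−κ|x|} this yields −2κ = −2mg/ℏ², so κ = mg/ℏ² = 6.183.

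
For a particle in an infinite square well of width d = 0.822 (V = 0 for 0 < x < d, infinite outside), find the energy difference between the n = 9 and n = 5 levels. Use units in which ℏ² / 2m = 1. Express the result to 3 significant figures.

E_n = n²π²ℏ²/(2md²), so ΔE = (9² − 5²) π²ℏ²/(2md²).
ΔE = 56 × π² / (2 × 0.5 × 0.822²) = 818.0.

ΔE = 818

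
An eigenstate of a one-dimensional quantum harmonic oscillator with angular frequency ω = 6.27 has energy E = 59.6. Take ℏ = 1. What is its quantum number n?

n = 9

Invert E_n = (n + ½)ℏω: n = E/ℏω − ½ = 9.006, so n = 9.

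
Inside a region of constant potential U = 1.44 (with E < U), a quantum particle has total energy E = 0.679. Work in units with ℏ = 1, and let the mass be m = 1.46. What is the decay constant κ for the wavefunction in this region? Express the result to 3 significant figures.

Since E < U the TISE in this region is ψ'' = κ²ψ with κ = √(2m(U − E))/ℏ.
κ = √(2 × 1.46 × 0.761) = 1.491.

κ = 1.49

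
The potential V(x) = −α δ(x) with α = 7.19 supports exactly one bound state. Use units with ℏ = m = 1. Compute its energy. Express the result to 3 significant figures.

E = -25.8

For x ≠ 0 the bound state is ψ ∝ e^{−κ|x|}; integrating the TISE across the delta gives the cusp condition 2κ = 2mα/ℏ², so κ = 7.190.
Then E = −ℏ²κ²/(2m) = −mα²/(2ℏ²) = -25.85.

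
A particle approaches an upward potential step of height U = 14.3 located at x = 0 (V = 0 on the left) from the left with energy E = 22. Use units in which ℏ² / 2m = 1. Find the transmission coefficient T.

T = 0.934

The wavenumbers are k₁ = √(2mE)/ℏ = 4.690 on the left and k₂ = √(2m(E − U))/ℏ = 2.775 on the right.
Continuity of ψ and ψ′ at the step yields the reflection amplitude r = (k₁ − k₂)/(k₁ + k₂) = 0.2566; thus R = |r|² = 0.06584, T = 0.9342.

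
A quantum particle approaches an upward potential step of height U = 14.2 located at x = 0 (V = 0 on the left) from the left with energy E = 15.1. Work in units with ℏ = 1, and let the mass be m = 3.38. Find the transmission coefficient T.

On each side the TISE gives plane waves with k = √(2m(E − V))/ℏ: k₁ = √(2·3.38·15.1) = 10.10, k₂ = √(2·3.38·0.9) = 2.467.
Matching ψ and ψ′ at x = 0 gives r = (k₁ − k₂)/(k₁ + k₂), so R = r² = 0.3691 and T = 1 − R = 0.6309.

T = 0.631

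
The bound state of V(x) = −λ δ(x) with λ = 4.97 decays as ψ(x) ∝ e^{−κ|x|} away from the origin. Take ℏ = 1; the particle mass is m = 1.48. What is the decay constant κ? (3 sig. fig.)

Integrating the TISE across x = 0 gives the cusp condition ψ'(0⁺) − ψ'(0⁻) = −(2mλ/ℏ²)ψ(0).
With ψ ∝ e^{−κ|x|} this yields −2κ = −2mλ/ℏ², so κ = mλ/ℏ² = 7.356.

κ = 7.36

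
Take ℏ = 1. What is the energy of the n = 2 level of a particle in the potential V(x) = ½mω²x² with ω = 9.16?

Using E_n = (n + ½)ℏω: E_2 = 2.5 × 9.16 = 22.90.

E = 22.9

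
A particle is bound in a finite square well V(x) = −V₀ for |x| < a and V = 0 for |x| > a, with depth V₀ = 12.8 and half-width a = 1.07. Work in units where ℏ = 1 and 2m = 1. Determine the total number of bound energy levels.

The dimensionless depth is z₀ = a√(2mV₀)/ℏ = 1.07 × √(12.80) = 3.828.
A new bound state (alternating even/odd) appears each time z₀ passes a multiple of π/2, so N = ⌊2z₀/π⌋ + 1 = ⌊2.437⌋ + 1 = 3.

N = 3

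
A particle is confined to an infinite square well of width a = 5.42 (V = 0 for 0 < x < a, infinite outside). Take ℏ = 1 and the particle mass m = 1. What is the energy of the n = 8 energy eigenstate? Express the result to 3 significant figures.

E = 10.8

The infinite-well eigenfunctions ψ_n = √(2/a) sin(nπx/a) vanish at both walls, giving E_n = n²π²ℏ²/(2ma²).
E_8 = 8² × π² / (2 × 1 × 5.42²) = 10.75.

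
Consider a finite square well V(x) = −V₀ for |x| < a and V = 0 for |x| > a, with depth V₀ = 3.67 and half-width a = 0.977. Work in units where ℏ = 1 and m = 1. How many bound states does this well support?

Define the well-strength parameter z₀ = (a/ℏ)√(2mV₀) = 0.977 × √(2·1·3.67) = 2.647.
The even/odd transcendental equations gain one root per π/2 in z₀, giving N = 1 + ⌊2z₀/π⌋ = 1 + ⌊1.685⌋ = 2.

N = 2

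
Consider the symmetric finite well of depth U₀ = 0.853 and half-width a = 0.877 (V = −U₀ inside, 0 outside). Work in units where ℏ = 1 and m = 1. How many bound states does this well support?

The dimensionless depth is z₀ = a√(2mU₀)/ℏ = 0.877 × √(1.706) = 1.145.
The even/odd transcendental equations gain one root per π/2 in z₀, giving N = 1 + ⌊2z₀/π⌋ = 1 + ⌊0.7292⌋ = 1.

N = 1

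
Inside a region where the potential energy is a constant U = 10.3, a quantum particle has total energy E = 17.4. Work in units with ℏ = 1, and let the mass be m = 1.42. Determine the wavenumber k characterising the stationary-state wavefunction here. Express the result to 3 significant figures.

k = 4.49

With E > U the solution is oscillatory, ψ ∝ e^{±ikx} with k = √(2m(E − U))/ℏ.
k = √(2 × 1.42 × 7.1) = 4.490.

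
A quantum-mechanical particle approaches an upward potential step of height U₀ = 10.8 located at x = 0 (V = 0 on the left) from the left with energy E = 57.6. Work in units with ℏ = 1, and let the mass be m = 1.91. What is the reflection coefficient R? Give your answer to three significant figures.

On each side the TISE gives plane waves with k = √(2m(E − V))/ℏ: k₁ = √(2·1.91·57.6) = 14.83, k₂ = √(2·1.91·46.8) = 13.37.
Matching ψ and ψ′ at x = 0 gives r = (k₁ − k₂)/(k₁ + k₂), so R = r² = 0.002690 and T = 1 − R = 0.9973.

R = 0.00269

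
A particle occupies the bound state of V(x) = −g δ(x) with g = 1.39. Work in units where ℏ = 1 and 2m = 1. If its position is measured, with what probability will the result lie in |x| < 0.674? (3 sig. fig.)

The normalised bound state is ψ = √κ e^{−κ|x|} with κ = mg/ℏ² = 0.6950.
P(|x| < d) = ∫_{−d}^{d} κ e^{−2κ|x|} dx = 1 − e^{−2κd} = 1 − e^{−0.9369} = 0.6081.

P = 0.608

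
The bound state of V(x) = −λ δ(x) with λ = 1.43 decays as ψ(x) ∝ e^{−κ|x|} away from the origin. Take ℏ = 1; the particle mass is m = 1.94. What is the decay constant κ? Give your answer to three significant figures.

κ = 2.77

Integrating the TISE across x = 0 gives the cusp condition ψ'(0⁺) − ψ'(0⁻) = −(2mλ/ℏ²)ψ(0).
With ψ ∝ e^{−κ|x|} this yields −2κ = −2mλ/ℏ², so κ = mλ/ℏ² = 2.774.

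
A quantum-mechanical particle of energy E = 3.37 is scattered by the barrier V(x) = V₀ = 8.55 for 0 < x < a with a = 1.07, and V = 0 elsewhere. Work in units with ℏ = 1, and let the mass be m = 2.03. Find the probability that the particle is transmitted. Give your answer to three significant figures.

T = 0.000209

E < V₀: inside the barrier ψ ∝ e^{±κx} with κ = √(2m(V₀ − E))/ℏ = 4.586.
κa = 4.907, sinh(κa) = 67.61.
The exact tunnelling result is T⁻¹ = 1 + V₀² sinh²(κa) / [4E(V₀ − E)] = 4787, so T = 0.000209.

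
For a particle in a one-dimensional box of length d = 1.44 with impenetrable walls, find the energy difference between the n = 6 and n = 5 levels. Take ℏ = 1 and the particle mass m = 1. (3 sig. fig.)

E_n = n²π²ℏ²/(2md²), so ΔE = (6² − 5²) π²ℏ²/(2md²).
ΔE = 11 × π² / (2 × 1 × 1.44²) = 26.18.

ΔE = 26.2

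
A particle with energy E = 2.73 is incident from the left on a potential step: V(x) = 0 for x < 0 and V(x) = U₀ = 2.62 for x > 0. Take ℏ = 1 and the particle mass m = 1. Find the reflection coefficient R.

R = 0.443

The wavenumbers are k₁ = √(2mE)/ℏ = 2.337 on the left and k₂ = √(2m(E − U₀))/ℏ = 0.4690 on the right.
Matching ψ and ψ′ at x = 0 gives r = (k₁ − k₂)/(k₁ + k₂), so R = r² = 0.4431 and T = 1 − R = 0.5569.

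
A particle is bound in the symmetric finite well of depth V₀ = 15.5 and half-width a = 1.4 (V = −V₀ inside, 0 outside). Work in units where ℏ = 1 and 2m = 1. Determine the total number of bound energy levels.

Define the well-strength parameter z₀ = (a/ℏ)√(2mV₀) = 1.4 × √(2·0.5·15.5) = 5.512.
A new bound state (alternating even/odd) appears each time z₀ passes a multiple of π/2, so N = ⌊2z₀/π⌋ + 1 = ⌊3.509⌋ + 1 = 4.

N = 4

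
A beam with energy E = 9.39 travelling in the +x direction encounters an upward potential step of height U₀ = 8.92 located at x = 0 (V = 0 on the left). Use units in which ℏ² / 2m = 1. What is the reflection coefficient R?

R = 0.402

On each side the TISE gives plane waves with k = √(2m(E − V))/ℏ: k₁ = √(2·½·9.39) = 3.064, k₂ = √(2·½·0.47) = 0.6856.
Matching ψ and ψ′ at x = 0 gives r = (k₁ − k₂)/(k₁ + k₂), so R = r² = 0.4024 and T = 1 − R = 0.5976.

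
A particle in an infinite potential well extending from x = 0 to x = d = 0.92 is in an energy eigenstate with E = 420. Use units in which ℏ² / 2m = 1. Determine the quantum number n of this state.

n = 6

For an infinite well E_n = n²π²ℏ²/(2md²), so n = (d/πℏ)√(2mE).
n = (0.92/π) × √(2 × 0.5 × 420) = 6.002 → n = 6.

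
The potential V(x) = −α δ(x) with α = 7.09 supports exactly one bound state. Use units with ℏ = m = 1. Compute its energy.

The bound state is ψ(x) = √κ e^{−κ|x|}. The derivative jump ψ'(0⁺) − ψ'(0⁻) = −(2mα/ℏ²)ψ(0) fixes κ = mα/ℏ² = 7.090.
Then E = −ℏ²κ²/(2m) = −mα²/(2ℏ²) = -25.13.

E = -25.1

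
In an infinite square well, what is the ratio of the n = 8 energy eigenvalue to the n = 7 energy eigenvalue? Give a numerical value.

E_n = n²π²ℏ²/(2mL²) so the ratio is n₂²/n₁² = 64/49 = 1.30612.

1.30612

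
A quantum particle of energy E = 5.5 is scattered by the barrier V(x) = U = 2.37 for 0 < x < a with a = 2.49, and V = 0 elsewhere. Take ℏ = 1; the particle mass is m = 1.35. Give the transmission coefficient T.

E > U: inside the barrier k₂ = √(2m(E − U))/ℏ = 2.907, k₂a = 7.239.
Matching at both interfaces gives T⁻¹ = 1 + U² sin²(k₂a) / [4E(E − U)] = 1.054, hence T = 0.948.

T = 0.948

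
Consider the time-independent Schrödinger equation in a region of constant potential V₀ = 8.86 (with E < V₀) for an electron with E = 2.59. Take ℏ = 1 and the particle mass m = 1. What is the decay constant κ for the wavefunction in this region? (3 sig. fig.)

κ = 3.54

Since E < V₀ the TISE in this region is ψ'' = κ²ψ with κ = √(2m(V₀ − E))/ℏ.
κ = √(2 × 1 × 6.27) = 3.541.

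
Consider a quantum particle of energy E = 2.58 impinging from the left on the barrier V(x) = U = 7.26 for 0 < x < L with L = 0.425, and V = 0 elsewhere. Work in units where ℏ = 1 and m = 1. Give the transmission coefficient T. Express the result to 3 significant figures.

E < U: inside the barrier ψ ∝ e^{±κx} with κ = √(2m(U − E))/ℏ = 3.059.
κL = 1.300, sinh(κL) = 1.699.
Matching ψ, ψ′ at both faces gives T = [1 + U² sinh²(κL) / (4E(U − E))]⁻¹ = 1/4.150 = 0.241.

T = 0.241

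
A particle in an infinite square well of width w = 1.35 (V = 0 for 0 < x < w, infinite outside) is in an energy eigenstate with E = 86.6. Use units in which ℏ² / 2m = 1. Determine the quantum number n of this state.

From E_n = n²π²ℏ²/(2mw²) invert to n = √(2mw²E)/(πℏ).
n = (1.35/π) × √(2 × 0.5 × 86.6) = 3.999 → n = 4.

n = 4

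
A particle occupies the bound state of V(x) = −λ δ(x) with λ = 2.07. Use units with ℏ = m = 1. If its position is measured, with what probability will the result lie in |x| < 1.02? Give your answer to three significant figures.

The normalised bound state is ψ = √κ e^{−κ|x|} with κ = mλ/ℏ² = 2.070.
P(|x| < d) = ∫_{−d}^{d} κ e^{−2κ|x|} dx = 1 − e^{−2κd} = 1 − e^{−4.223} = 0.9853.

P = 0.985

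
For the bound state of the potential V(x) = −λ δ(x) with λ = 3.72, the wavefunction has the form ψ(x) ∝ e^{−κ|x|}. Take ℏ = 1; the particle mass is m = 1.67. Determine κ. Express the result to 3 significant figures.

κ = 6.21

Integrating the TISE across x = 0 gives the cusp condition ψ'(0⁺) − ψ'(0⁻) = −(2mλ/ℏ²)ψ(0).
With ψ ∝ e^{−κ|x|} this yields −2κ = −2mλ/ℏ², so κ = mλ/ℏ² = 6.212.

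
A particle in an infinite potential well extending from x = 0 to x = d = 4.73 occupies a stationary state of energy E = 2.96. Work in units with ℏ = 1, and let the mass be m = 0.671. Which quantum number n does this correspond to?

n = 3

For an infinite well E_n = n²π²ℏ²/(2md²), so n = (d/πℏ)√(2mE).
n = (4.73/π) × √(2 × 0.671 × 2.96) = 3.001 → n = 3.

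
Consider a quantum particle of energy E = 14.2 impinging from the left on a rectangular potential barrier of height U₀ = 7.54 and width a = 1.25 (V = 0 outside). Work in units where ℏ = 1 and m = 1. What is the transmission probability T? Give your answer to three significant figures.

T = 0.872

E > U₀: inside the barrier k₂ = √(2m(E − U₀))/ℏ = 3.650, k₂a = 4.562.
T = [1 + U₀² sin²(k₂a) / (4E(E − U₀))]⁻¹ = 1/1.147 = 0.872.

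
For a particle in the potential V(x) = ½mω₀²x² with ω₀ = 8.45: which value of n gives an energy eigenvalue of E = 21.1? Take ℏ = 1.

n = 2

E_n = ℏω₀(n + ½) ⇒ n = E/(ℏω₀) − ½ = 21.1/8.45 − 0.5 = 1.997 → n = 2.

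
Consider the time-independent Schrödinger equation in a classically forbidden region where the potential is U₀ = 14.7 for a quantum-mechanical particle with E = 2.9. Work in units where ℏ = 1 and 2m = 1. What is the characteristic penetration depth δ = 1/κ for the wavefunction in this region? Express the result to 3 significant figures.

Since E < U₀ the TISE in this region is ψ'' = κ²ψ with κ = √(2m(U₀ − E))/ℏ.
κ = √(2 × 0.5 × 11.8) = 3.435. The penetration depth is δ = 1/κ = 0.291.

δ = 0.291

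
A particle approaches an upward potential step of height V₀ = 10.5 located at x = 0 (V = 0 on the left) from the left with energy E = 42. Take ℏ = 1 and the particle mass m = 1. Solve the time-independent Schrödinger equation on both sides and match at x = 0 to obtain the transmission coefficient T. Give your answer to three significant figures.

T = 0.995

The wavenumbers are k₁ = √(2mE)/ℏ = 9.165 on the left and k₂ = √(2m(E − V₀))/ℏ = 7.937 on the right.
Continuity of ψ and ψ′ at the step yields the reflection amplitude r = (k₁ − k₂)/(k₁ + k₂) = 0.07180; thus R = |r|² = 0.005155, T = 0.9948.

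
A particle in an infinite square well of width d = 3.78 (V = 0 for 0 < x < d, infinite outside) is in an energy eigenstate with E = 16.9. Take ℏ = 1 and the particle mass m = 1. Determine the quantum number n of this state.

From E_n = n²π²ℏ²/(2md²) invert to n = √(2md²E)/(πℏ).
n = (3.78/π) × √(2 × 1 × 16.9) = 6.995 → n = 7.

n = 7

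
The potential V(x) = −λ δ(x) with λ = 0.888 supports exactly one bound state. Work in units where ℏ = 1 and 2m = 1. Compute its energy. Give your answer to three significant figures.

The bound state is ψ(x) = √κ e^{−κ|x|}. The derivative jump ψ'(0⁺) − ψ'(0⁻) = −(2mλ/ℏ²)ψ(0) fixes κ = mλ/ℏ² = 0.4440.
Then E = −ℏ²κ²/(2m) = −mλ²/(2ℏ²) = -0.1971.

E = -0.197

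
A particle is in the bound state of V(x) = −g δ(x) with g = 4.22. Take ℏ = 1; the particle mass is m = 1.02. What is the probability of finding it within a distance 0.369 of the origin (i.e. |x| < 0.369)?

The normalised bound state is ψ = √κ e^{−κ|x|} with κ = mg/ℏ² = 4.304.
P(|x| < d) = ∫_{−d}^{d} κ e^{−2κ|x|} dx = 1 − e^{−2κd} = 1 − e^{−3.177} = 0.9583.

P = 0.958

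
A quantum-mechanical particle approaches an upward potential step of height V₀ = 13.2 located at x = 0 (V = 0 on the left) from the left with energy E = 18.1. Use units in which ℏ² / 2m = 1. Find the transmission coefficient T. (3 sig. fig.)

On each side the TISE gives plane waves with k = √(2m(E − V))/ℏ: k₁ = √(2·½·18.1) = 4.254, k₂ = √(2·½·4.9) = 2.214.
Continuity of ψ and ψ′ at the step yields the reflection amplitude r = (k₁ − k₂)/(k₁ + k₂) = 0.3155; thus R = |r|² = 0.09956, T = 0.9004.

T = 0.900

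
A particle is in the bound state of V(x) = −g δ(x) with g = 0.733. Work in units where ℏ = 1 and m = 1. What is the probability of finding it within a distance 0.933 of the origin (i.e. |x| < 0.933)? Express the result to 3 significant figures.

The normalised bound state is ψ = √κ e^{−κ|x|} with κ = mg/ℏ² = 0.7330.
P(|x| < d) = ∫_{−d}^{d} κ e^{−2κ|x|} dx = 1 − e^{−2κd} = 1 − e^{−1.368} = 0.7453.

P = 0.745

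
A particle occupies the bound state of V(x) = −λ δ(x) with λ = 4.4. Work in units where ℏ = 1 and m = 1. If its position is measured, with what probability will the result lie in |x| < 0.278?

The normalised bound state is ψ = √κ e^{−κ|x|} with κ = mλ/ℏ² = 4.400.
P(|x| < d) = ∫_{−d}^{d} κ e^{−2κ|x|} dx = 1 − e^{−2κd} = 1 − e^{−2.446} = 0.9134.

P = 0.913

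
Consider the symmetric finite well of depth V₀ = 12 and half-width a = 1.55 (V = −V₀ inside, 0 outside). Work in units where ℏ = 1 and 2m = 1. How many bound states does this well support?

N = 4

The dimensionless depth is z₀ = a√(2mV₀)/ℏ = 1.55 × √(12.00) = 5.369.
A new bound state (alternating even/odd) appears each time z₀ passes a multiple of π/2, so N = ⌊2z₀/π⌋ + 1 = ⌊3.418⌋ + 1 = 4.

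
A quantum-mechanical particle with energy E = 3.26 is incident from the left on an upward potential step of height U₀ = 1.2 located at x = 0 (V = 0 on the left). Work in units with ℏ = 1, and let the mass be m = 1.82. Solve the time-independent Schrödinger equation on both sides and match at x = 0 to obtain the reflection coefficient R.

R = 0.0131

The wavenumbers are k₁ = √(2mE)/ℏ = 3.445 on the left and k₂ = √(2m(E − U₀))/ℏ = 2.738 on the right.
Matching ψ and ψ′ at x = 0 gives r = (k₁ − k₂)/(k₁ + k₂), so R = r² = 0.01305 and T = 1 − R = 0.9869.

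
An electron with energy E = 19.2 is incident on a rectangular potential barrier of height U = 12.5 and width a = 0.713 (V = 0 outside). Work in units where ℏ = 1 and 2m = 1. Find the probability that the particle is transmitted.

T = 0.780

Above the barrier the interior wavenumber is k₂ = √(2m(E − U))/ℏ = 2.588, giving phase k₂a = 1.846.
T = [1 + U² sin²(k₂a) / (4E(E − U))]⁻¹ = 1/1.281 = 0.780.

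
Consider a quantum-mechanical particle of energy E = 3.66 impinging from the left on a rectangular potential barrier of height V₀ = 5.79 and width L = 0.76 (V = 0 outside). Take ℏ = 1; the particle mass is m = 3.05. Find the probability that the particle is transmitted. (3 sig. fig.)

T = 0.0154

E < V₀: inside the barrier ψ ∝ e^{±κx} with κ = √(2m(V₀ − E))/ℏ = 3.605.
κL = 2.739, sinh(κL) = 7.707.
The exact tunnelling result is T⁻¹ = 1 + V₀² sinh²(κL) / [4E(V₀ − E)] = 64.86, so T = 0.0154.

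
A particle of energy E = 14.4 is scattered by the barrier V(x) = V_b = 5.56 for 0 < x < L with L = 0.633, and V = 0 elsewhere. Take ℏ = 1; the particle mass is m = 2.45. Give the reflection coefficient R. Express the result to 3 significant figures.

Above the barrier the interior wavenumber is k₂ = √(2m(E − V_b))/ℏ = 6.581, giving phase k₂L = 4.166.
Matching at both interfaces gives T⁻¹ = 1 + V_b² sin²(k₂L) / [4E(E − V_b)] = 1.044, hence T = 0.958.
R = 1 − T = 0.0424.

R = 0.0424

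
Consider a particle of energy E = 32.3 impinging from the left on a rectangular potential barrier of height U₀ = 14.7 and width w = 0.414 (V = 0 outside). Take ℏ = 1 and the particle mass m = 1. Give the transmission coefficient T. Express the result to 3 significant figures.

T = 0.963

Above the barrier the interior wavenumber is k₂ = √(2m(E − U₀))/ℏ = 5.933, giving phase k₂w = 2.456.
Matching at both interfaces gives T⁻¹ = 1 + U₀² sin²(k₂w) / [4E(E − U₀)] = 1.038, hence T = 0.963.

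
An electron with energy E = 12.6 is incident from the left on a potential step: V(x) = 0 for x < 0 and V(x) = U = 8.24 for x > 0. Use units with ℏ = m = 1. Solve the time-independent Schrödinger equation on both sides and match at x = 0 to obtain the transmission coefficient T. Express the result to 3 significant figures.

T = 0.933

On each side the TISE gives plane waves with k = √(2m(E − V))/ℏ: k₁ = √(2·1·12.6) = 5.020, k₂ = √(2·1·4.36) = 2.953.
Matching ψ and ψ′ at x = 0 gives r = (k₁ − k₂)/(k₁ + k₂), so R = r² = 0.06721 and T = 1 − R = 0.9328.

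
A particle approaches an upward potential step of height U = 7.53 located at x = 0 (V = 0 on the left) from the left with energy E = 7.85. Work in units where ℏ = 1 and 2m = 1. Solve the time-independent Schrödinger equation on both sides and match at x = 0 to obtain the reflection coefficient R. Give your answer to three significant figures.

On each side the TISE gives plane waves with k = √(2m(E − V))/ℏ: k₁ = √(2·½·7.85) = 2.802, k₂ = √(2·½·0.32) = 0.5657.
Continuity of ψ and ψ′ at the step yields the reflection amplitude r = (k₁ − k₂)/(k₁ + k₂) = 0.6640; thus R = |r|² = 0.4409, T = 0.5591.

R = 0.441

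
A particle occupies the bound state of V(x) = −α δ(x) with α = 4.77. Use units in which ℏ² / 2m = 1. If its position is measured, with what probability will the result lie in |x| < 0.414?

P = 0.861

The normalised bound state is ψ = √κ e^{−κ|x|} with κ = mα/ℏ² = 2.385.
P(|x| < d) = ∫_{−d}^{d} κ e^{−2κ|x|} dx = 1 − e^{−2κd} = 1 − e^{−1.975} = 0.8612.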